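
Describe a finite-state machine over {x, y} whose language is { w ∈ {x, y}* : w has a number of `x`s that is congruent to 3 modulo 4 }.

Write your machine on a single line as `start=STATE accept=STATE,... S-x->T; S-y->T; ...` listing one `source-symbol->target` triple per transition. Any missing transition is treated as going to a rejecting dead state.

Keep the running count of `x`s modulo 4: each `x` advances along the cycle s0 → s1 → s2 → s3 → s0 while other symbols loop. Accept at s3.
With 4 states:
        x   y  
>  s0   s1  s0 
   s1   s2  s1 
   s2   s3  s2 
 * s3   s0  s3 
(> = start, * = accepting)

start=s0; accept=s3; s0-x->s1; s0-y->s0; s1-x->s2; s1-y->s1; s2-x->s3; s2-y->s2; s3-x->s0; s3-y->s3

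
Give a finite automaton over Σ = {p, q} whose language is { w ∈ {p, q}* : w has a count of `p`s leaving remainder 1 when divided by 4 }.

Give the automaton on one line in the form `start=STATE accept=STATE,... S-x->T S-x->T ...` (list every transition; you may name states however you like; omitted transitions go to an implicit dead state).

start=S0 accept=S1 S0-p->S1 S0-q->S0 S1-p->S2 S1-q->S1 S2-p->S3 S2-q->S2 S3-p->S0 S3-q->S3

The only thing that matters is how many `p`s have appeared, reduced mod 4. Use one state per residue: S0 for 0, …, S3 for 3. Reading `p` moves to the next residue; anything else stays put. S1 is accepting.
A 4-state machine:
        p   q  
>  S0   S1  S0 
 * S1   S2  S1 
   S2   S3  S2 
   S3   S0  S3 
(> = start, * = accepting)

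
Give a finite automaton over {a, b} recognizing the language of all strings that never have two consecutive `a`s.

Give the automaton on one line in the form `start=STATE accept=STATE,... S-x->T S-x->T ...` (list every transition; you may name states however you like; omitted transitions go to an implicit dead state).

start=q0 accept=q0,q1 q0-a->q1 q0-b->q0 q1-a->q2 q1-b->q0 q2-a->q2 q2-b->q2

Track partial matches of the forbidden pattern `aa`. State q2 is a dead state reached once `aa` has occurred; every other state accepts. q0 means no part of `aa` is currently matched.
A 3-state machine:
        a   b  
>* q0   q1  q0 
 * q1   q2  q0 
   q2   q2  q2 
(> = start, * = accepting)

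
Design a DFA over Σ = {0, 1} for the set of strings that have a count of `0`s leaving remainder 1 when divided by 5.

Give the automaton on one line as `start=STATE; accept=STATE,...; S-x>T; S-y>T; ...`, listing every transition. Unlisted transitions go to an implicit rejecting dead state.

Keep the running count of `0`s modulo 5: each `0` advances along the cycle s0 → s1 → s2 → s3 → s4 → s0 while other symbols loop. Accept at s1.
A 5-state machine:
        0   1  
>  s0   s1  s0 
 * s1   s2  s1 
   s2   s3  s2 
   s3   s4  s3 
   s4   s0  s4 
(> = start, * = accepting)

start=s0; accept=s1; s0-0>s1; s0-1>s0; s1-0>s2; s1-1>s1; s2-0>s3; s2-1>s2; s3-0>s4; s3-1>s3; s4-0>s0; s4-1>s4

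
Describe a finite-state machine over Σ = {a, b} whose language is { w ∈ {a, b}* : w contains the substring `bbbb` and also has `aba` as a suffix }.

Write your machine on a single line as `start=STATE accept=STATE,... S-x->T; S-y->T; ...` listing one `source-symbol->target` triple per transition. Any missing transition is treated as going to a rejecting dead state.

Build one automaton per condition and run them in lockstep. The first has 5 states tracking whether and how much of `bbbb` has been seen; the second has 4 states tracking how much of the suffix `aba` has currently been matched. A product state is a pair (one from each), accepting exactly when both do. Minimizing collapses redundant product states.
8 states suffice.
        a   b  
>  s0   s0  s1 
   s1   s0  s2 
   s2   s0  s3 
   s3   s0  s4 
   s4   s5  s4 
   s5   s5  s6 
   s6   s7  s4 
 * s7   s5  s6 
(> = start, * = accepting)

start=s0; accept=s7; s0-a->s0; s0-b->s1; s1-a->s0; s1-b->s2; s2-a->s0; s2-b->s3; s3-a->s0; s3-b->s4; s4-a->s5; s4-b->s4; s5-a->s5; s5-b->s6; s6-a->s7; s6-b->s4; s7-a->s5; s7-b->s6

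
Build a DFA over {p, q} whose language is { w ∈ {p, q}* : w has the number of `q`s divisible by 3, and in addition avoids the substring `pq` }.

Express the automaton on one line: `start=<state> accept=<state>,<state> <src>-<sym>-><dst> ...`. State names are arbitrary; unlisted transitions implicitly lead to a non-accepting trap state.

Build one automaton per condition and run them in lockstep. The first has 3 states tracking the count of `q`s modulo 3; the second has 3 states tracking partial matches of the forbidden pattern `pq`. A product state is a pair (one from each), accepting exactly when both do. After merging equivalent states the machine shrinks.
With 5 states:
        p   q  
>* s0   s1  s2 
 * s1   s1  s3 
   s2   s3  s4 
   s3   s3  s3 
   s4   s3  s0 
(> = start, * = accepting)

start=s0 accept=s0,s1 s0-p->s1 s0-q->s2 s1-p->s1 s1-q->s3 s2-p->s3 s2-q->s4 s3-p->s3 s3-q->s3 s4-p->s3 s4-q->s0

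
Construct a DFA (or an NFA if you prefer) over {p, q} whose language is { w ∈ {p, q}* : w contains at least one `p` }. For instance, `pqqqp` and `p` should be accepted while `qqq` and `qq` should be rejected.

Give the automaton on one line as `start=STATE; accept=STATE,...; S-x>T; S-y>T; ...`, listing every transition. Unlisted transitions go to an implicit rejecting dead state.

start=A; accept=B,C; A-p>B; A-q>A; B-p>C; B-q>B; C-p>C; C-q>C

Count `p`s, saturating at 2: state A means no `p` yet, B means one `p` seen, C means more than one. Each `p` increments (capped at C); other symbols loop. Accept from {B, C}.
       p  q 
>  A   B  A 
 * B   C  B 
 * C   C  C 
(> = start, * = accepting)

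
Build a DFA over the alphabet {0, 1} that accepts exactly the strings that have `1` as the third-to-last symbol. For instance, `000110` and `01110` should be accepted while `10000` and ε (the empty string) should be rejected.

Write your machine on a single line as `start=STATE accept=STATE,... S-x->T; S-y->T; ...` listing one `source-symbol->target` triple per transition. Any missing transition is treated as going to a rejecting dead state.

start=s0; accept=s11,s12,s13,s14; s0-0->s1; s0-1->s2; s1-0->s3; s1-1->s4; s2-0->s5; s2-1->s6; s3-0->s7; s3-1->s8; s4-0->s9; s4-1->s10; s5-0->s11; s5-1->s12; s6-0->s13; s6-1->s14; s7-0->s7; s7-1->s8; s8-0->s9; s8-1->s10; s9-0->s11; s9-1->s12; s10-0->s13; s10-1->s14; s11-0->s7; s11-1->s8; s12-0->s9; s12-1->s10; s13-0->s11; s13-1->s12; s14-0->s13; s14-1->s14

Because acceptance depends on a position counted from the end, the machine has to buffer the most recent 3 symbols. Make each state the string of the last up-to-3 symbols read; on input `x` shift the window left and append `x`. Accept when the buffered window has length 3 and begins with `1`.
A 15-state machine:
          0    1  
>  s0     s1   s2 
   s1     s3   s4 
   s2     s5   s6 
   s3     s7   s8 
   s4     s9  s10 
   s5    s11  s12 
   s6    s13  s14 
   s7     s7   s8 
   s8     s9  s10 
   s9    s11  s12 
   s10   s13  s14 
 * s11    s7   s8 
 * s12    s9  s10 
 * s13   s11  s12 
 * s14   s13  s14 
(> = start, * = accepting)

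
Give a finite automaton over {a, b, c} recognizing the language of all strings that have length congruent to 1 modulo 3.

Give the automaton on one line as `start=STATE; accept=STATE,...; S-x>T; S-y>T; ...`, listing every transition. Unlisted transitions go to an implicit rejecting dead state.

Count input length modulo 3: every symbol advances one step around the cycle q0 → q1 → q2 → q0. Accept at q1.
3 states suffice.
        a   b   c  
>  q0   q1  q1  q1 
 * q1   q2  q2  q2 
   q2   q0  q0  q0 
(> = start, * = accepting)

start=q0; accept=q1; q0-a>q1; q0-b>q1; q0-c>q1; q1-a>q2; q1-b>q2; q1-c>q2; q2-a>q0; q2-b>q0; q2-c>q0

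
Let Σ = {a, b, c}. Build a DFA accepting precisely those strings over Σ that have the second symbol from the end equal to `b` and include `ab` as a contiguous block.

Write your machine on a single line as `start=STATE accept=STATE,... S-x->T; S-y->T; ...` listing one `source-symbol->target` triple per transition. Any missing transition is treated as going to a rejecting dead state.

start=q0; accept=q3,q4; q0-a->q1; q0-b->q0; q0-c->q0; q1-a->q1; q1-b->q2; q1-c->q0; q2-a->q3; q2-b->q4; q2-c->q3; q3-a->q5; q3-b->q2; q3-c->q5; q4-a->q3; q4-b->q4; q4-c->q3; q5-a->q5; q5-b->q2; q5-c->q5

Handle the two conditions separately and then intersect. One (13 states) tracks the last 2 symbols read; the other (3 states) tracks whether and how much of `ab` has been seen. Each combined state is a pair, one component from each; accept when both components accept. Equivalent product states are then merged.
        a   b   c  
>  q0   q1  q0  q0 
   q1   q1  q2  q0 
   q2   q3  q4  q3 
 * q3   q5  q2  q5 
 * q4   q3  q4  q3 
   q5   q5  q2  q5 
(> = start, * = accepting)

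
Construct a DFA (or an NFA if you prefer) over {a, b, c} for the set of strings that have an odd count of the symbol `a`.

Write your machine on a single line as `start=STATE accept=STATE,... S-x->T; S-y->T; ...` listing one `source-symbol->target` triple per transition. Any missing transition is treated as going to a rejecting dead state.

Keep the running count of `a`s modulo 2: each `a` advances along the cycle S0 → S1 → S0 while other symbols loop. Accept at S1.
With 2 states:
        a   b   c  
>  S0   S1  S0  S0 
 * S1   S0  S1  S1 
(> = start, * = accepting)

start=S0; accept=S1; S0-a->S1; S0-b->S0; S0-c->S0; S1-a->S0; S1-b->S1; S1-c->S1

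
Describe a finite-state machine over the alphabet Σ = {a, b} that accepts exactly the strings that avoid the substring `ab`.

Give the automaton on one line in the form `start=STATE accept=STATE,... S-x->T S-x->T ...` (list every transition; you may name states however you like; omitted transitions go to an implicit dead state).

This is the complement of 'contains `ab`'. Use the same substring-matching states — S0 through S2 holding how much of `ab` has just been matched — but flip the accepting set: everything except the trap S2 accepts.
A 3-state machine:
        a   b  
>* S0   S1  S0 
 * S1   S1  S2 
   S2   S2  S2 
(> = start, * = accepting)

start=S0 accept=S0,S1 S0-a->S1 S0-b->S0 S1-a->S1 S1-b->S2 S2-a->S2 S2-b->S2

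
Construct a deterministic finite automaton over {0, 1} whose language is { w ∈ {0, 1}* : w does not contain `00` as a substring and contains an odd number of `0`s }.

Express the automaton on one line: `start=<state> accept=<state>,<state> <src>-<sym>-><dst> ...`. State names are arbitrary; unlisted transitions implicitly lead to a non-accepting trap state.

start=q0 accept=q1,q3 q0-0->q1 q0-1->q0 q1-0->q2 q1-1->q3 q2-0->q2 q2-1->q2 q3-0->q4 q3-1->q3 q4-0->q2 q4-1->q0

Run two small machines in parallel and take their product. The first has 3 states tracking partial matches of the forbidden pattern `00`; the second has 2 states tracking the count of `0`s modulo 2. A product state is a pair (one from each), accepting exactly when both do. Minimizing collapses redundant product states.
5 states suffice.
        0   1  
>  q0   q1  q0 
 * q1   q2  q3 
   q2   q2  q2 
 * q3   q4  q3 
   q4   q2  q0 
(> = start, * = accepting)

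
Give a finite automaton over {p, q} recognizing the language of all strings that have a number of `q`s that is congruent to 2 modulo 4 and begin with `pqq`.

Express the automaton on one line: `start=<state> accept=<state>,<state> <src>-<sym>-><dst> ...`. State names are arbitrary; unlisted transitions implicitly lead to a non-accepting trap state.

Handle the two conditions separately and then intersect. One (4 states) tracks the count of `q`s modulo 4; the other (5 states) tracks whether the input so far still matches the prefix `pqq`. Each combined state is a pair, one component from each; accept when both components accept. Equivalent product states are then merged.
An 8-state machine:
        p   q  
>  S0   S1  S2 
   S1   S2  S3 
   S2   S2  S2 
   S3   S2  S4 
 * S4   S4  S5 
   S5   S5  S6 
   S6   S6  S7 
   S7   S7  S4 
(> = start, * = accepting)

start=S0 accept=S4 S0-p->S1 S0-q->S2 S1-p->S2 S1-q->S3 S2-p->S2 S2-q->S2 S3-p->S2 S3-q->S4 S4-p->S4 S4-q->S5 S5-p->S5 S5-q->S6 S6-p->S6 S6-q->S7 S7-p->S7 S7-q->S4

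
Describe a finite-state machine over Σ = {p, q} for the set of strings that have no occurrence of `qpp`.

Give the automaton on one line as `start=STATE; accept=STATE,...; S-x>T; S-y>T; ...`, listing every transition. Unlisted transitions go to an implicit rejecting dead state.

start=S0; accept=S0,S1,S2; S0-p>S0; S0-q>S1; S1-p>S2; S1-q>S1; S2-p>S3; S2-q>S1; S3-p>S3; S3-q>S3

This is the complement of 'contains `qpp`'. Use the same substring-matching states — S0 through S3 holding how much of `qpp` has just been matched — but flip the accepting set: everything except the trap S3 accepts.
A 4-state machine:
        p   q  
>* S0   S0  S1 
 * S1   S2  S1 
 * S2   S3  S1 
   S3   S3  S3 
(> = start, * = accepting)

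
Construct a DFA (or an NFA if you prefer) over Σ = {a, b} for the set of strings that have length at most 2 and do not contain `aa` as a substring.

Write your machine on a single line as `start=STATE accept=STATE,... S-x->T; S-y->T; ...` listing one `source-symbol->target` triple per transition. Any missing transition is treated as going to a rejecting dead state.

Build one automaton per condition and run them in lockstep. One (4 states) tracks the input length, saturating at 3; the other (3 states) tracks partial matches of the forbidden pattern `aa`. Each combined state is a pair, one component from each; accept when both components accept.
A 9-state machine:
        a   b  
>* S0   S1  S2 
 * S1   S3  S4 
 * S2   S5  S4 
   S3   S6  S6 
 * S4   S7  S8 
 * S5   S6  S8 
   S6   S6  S6 
   S7   S6  S8 
   S8   S7  S8 
(> = start, * = accepting)

start=S0; accept=S0,S1,S2,S4,S5; S0-a->S1; S0-b->S2; S1-a->S3; S1-b->S4; S2-a->S5; S2-b->S4; S3-a->S6; S3-b->S6; S4-a->S7; S4-b->S8; S5-a->S6; S5-b->S8; S6-a->S6; S6-b->S6; S7-a->S6; S7-b->S8; S8-a->S7; S8-b->S8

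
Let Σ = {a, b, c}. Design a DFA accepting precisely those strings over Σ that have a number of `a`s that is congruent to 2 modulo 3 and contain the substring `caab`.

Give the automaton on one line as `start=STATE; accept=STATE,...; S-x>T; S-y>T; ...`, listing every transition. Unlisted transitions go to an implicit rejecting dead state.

Build one automaton per condition and run them in lockstep. The first has 3 states tracking the count of `a`s modulo 3; the second has 5 states tracking whether and how much of `caab` has been seen. A product state is a pair (one from each), accepting exactly when both do.
          a    b    c  
>  S0     S1   S0   S2 
   S1     S3   S1   S4 
   S2     S5   S0   S2 
   S3     S0   S3   S6 
   S4     S7   S1   S4 
   S5     S8   S1   S4 
   S6     S9   S3   S6 
   S7    S10   S3   S6 
   S8     S0  S11   S6 
   S9    S12   S0   S2 
   S10    S1  S13   S2 
 * S11   S13  S11  S11 
   S12    S3  S14   S4 
   S13   S14  S13  S13 
   S14   S11  S14  S14 
(> = start, * = accepting)

start=S0; accept=S11; S0-a>S1; S0-b>S0; S0-c>S2; S1-a>S3; S1-b>S1; S1-c>S4; S2-a>S5; S2-b>S0; S2-c>S2; S3-a>S0; S3-b>S3; S3-c>S6; S4-a>S7; S4-b>S1; S4-c>S4; S5-a>S8; S5-b>S1; S5-c>S4; S6-a>S9; S6-b>S3; S6-c>S6; S7-a>S10; S7-b>S3; S7-c>S6; S8-a>S0; S8-b>S11; S8-c>S6; S9-a>S12; S9-b>S0; S9-c>S2; S10-a>S1; S10-b>S13; S10-c>S2; S11-a>S13; S11-b>S11; S11-c>S11; S12-a>S3; S12-b>S14; S12-c>S4; S13-a>S14; S13-b>S13; S13-c>S13; S14-a>S11; S14-b>S14; S14-c>S14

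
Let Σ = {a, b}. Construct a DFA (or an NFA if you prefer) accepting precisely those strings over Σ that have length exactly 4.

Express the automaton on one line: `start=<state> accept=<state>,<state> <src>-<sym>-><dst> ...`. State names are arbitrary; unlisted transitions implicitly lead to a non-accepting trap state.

Count input length up to 5: every symbol moves from q0 toward q5, which means 'more than 4' and absorbs. Accept from {q4}.
6 states suffice.
        a   b  
>  q0   q1  q1 
   q1   q2  q2 
   q2   q3  q3 
   q3   q4  q4 
 * q4   q5  q5 
   q5   q5  q5 
(> = start, * = accepting)

start=q0 accept=q4 q0-a->q1 q0-b->q1 q1-a->q2 q1-b->q2 q2-a->q3 q2-b->q3 q3-a->q4 q3-b->q4 q4-a->q5 q4-b->q5 q5-a->q5 q5-b->q5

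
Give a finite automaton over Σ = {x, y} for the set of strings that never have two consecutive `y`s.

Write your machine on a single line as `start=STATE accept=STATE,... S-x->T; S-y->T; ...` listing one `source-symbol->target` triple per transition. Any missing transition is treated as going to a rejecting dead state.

start=q0; accept=q0,q1; q0-x->q0; q0-y->q1; q1-x->q0; q1-y->q2; q2-x->q2; q2-y->q2

Track partial matches of the forbidden pattern `yy`. State q2 is a dead state reached once `yy` has occurred; every other state accepts. q0 means no part of `yy` is currently matched.
With 3 states:
        x   y  
>* q0   q0  q1 
 * q1   q0  q2 
   q2   q2  q2 
(> = start, * = accepting)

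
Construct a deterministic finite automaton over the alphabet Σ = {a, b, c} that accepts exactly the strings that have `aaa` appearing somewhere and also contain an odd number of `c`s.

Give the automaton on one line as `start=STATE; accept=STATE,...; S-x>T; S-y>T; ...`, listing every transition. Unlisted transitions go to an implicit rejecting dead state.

start=S0; accept=S7; S0-a>S1; S0-b>S0; S0-c>S2; S1-a>S3; S1-b>S0; S1-c>S2; S2-a>S4; S2-b>S2; S2-c>S0; S3-a>S5; S3-b>S0; S3-c>S2; S4-a>S6; S4-b>S2; S4-c>S0; S5-a>S5; S5-b>S5; S5-c>S7; S6-a>S7; S6-b>S2; S6-c>S0; S7-a>S7; S7-b>S7; S7-c>S5

Build one automaton per condition and run them in lockstep. One (4 states) tracks whether and how much of `aaa` has been seen; the other (2 states) tracks the count of `c`s modulo 2. Each combined state is a pair, one component from each; accept when both components accept.
        a   b   c  
>  S0   S1  S0  S2 
   S1   S3  S0  S2 
   S2   S4  S2  S0 
   S3   S5  S0  S2 
   S4   S6  S2  S0 
   S5   S5  S5  S7 
   S6   S7  S2  S0 
 * S7   S7  S7  S5 
(> = start, * = accepting)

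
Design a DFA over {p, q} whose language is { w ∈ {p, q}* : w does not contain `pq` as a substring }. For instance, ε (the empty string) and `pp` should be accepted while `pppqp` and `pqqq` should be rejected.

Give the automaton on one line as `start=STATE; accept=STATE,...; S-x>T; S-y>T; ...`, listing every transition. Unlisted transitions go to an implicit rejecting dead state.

start=s0; accept=s0,s1; s0-p>s1; s0-q>s0; s1-p>s1; s1-q>s2; s2-p>s2; s2-q>s2

This is the complement of 'contains `pq`'. Use the same substring-matching states — s0 through s2 holding how much of `pq` has just been matched — but flip the accepting set: everything except the trap s2 accepts.
3 states suffice.
        p   q  
>* s0   s1  s0 
 * s1   s1  s2 
   s2   s2  s2 
(> = start, * = accepting)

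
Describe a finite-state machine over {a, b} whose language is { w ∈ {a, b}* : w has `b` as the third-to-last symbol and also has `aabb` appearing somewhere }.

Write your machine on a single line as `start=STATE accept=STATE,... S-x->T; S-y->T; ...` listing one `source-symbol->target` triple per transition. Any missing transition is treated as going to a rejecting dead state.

Handle the two conditions separately and then intersect. One (15 states) tracks the last 3 symbols read; the other (5 states) tracks whether and how much of `aabb` has been seen. Each combined state is a pair, one component from each; accept when both components accept.
          a    b  
>  q0     q1   q2 
   q1     q3   q4 
   q2     q5   q6 
   q3     q7   q8 
   q4     q9  q10 
   q5    q11  q12 
   q6    q13  q14 
   q7     q7   q8 
   q8     q9  q15 
   q9    q11  q12 
   q10   q13  q14 
   q11    q7   q8 
   q12    q9  q10 
   q13   q11  q12 
   q14   q13  q14 
   q15   q16  q17 
 * q16   q18  q19 
 * q17   q16  q17 
 * q18   q20  q21 
 * q19   q22  q15 
   q20   q20  q21 
   q21   q22  q15 
   q22   q18  q19 
(> = start, * = accepting)

start=q0; accept=q16,q17,q18,q19; q0-a->q1; q0-b->q2; q1-a->q3; q1-b->q4; q2-a->q5; q2-b->q6; q3-a->q7; q3-b->q8; q4-a->q9; q4-b->q10; q5-a->q11; q5-b->q12; q6-a->q13; q6-b->q14; q7-a->q7; q7-b->q8; q8-a->q9; q8-b->q15; q9-a->q11; q9-b->q12; q10-a->q13; q10-b->q14; q11-a->q7; q11-b->q8; q12-a->q9; q12-b->q10; q13-a->q11; q13-b->q12; q14-a->q13; q14-b->q14; q15-a->q16; q15-b->q17; q16-a->q18; q16-b->q19; q17-a->q16; q17-b->q17; q18-a->q20; q18-b->q21; q19-a->q22; q19-b->q15; q20-a->q20; q20-b->q21; q21-a->q22; q21-b->q15; q22-a->q18; q22-b->q19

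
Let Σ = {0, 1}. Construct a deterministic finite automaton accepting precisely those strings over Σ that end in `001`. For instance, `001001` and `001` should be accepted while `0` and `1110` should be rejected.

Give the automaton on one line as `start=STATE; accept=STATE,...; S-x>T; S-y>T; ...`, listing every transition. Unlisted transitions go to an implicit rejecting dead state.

Remember how much of `001` the current input suffix matches. State S0 means no match yet; S1 means the last symbol is `0`; S2 means the last 2 symbols are `00`; S3 means the last 3 symbols are `001`. Only S3 accepts. On a mismatch, fall back to the longest proper suffix that is still a prefix of `001`.
        0   1  
>  S0   S1  S0 
   S1   S2  S0 
   S2   S2  S3 
 * S3   S1  S0 
(> = start, * = accepting)

start=S0; accept=S3; S0-0>S1; S0-1>S0; S1-0>S2; S1-1>S0; S2-0>S2; S2-1>S3; S3-0>S1; S3-1>S0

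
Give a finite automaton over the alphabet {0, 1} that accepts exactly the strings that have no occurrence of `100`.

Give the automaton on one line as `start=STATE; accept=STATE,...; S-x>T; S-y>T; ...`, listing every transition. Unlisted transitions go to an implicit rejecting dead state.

start=S0; accept=S0,S1,S2; S0-0>S0; S0-1>S1; S1-0>S2; S1-1>S1; S2-0>S3; S2-1>S1; S3-0>S3; S3-1>S3

Track partial matches of the forbidden pattern `100`. State S3 is a dead state reached once `100` has occurred; every other state accepts. S0 means no part of `100` is currently matched.
        0   1  
>* S0   S0  S1 
 * S1   S2  S1 
 * S2   S3  S1 
   S3   S3  S3 
(> = start, * = accepting)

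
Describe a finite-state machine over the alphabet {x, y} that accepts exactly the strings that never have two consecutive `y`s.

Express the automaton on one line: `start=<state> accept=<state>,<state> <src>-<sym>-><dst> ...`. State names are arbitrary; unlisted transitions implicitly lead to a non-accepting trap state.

start=s0 accept=s0,s1 s0-x->s0 s0-y->s1 s1-x->s0 s1-y->s2 s2-x->s2 s2-y->s2

This is the complement of 'contains `yy`'. Use the same substring-matching states — s0 through s2 holding how much of `yy` has just been matched — but flip the accepting set: everything except the trap s2 accepts.
        x   y  
>* s0   s0  s1 
 * s1   s0  s2 
   s2   s2  s2 
(> = start, * = accepting)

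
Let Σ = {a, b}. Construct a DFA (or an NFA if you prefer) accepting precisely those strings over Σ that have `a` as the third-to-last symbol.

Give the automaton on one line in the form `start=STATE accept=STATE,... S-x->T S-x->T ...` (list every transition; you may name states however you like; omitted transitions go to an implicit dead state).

A DFA must remember the last 3 symbols (since which symbol is third-to-last isn't known until the input ends). Use one state per possible window of the last ≤3 symbols; accept from those whose window starts with `a`.
15 states suffice.
          a    b  
>  q0     q1   q2 
   q1     q3   q4 
   q2     q5   q6 
   q3     q7   q8 
   q4     q9  q10 
   q5    q11  q12 
   q6    q13  q14 
 * q7     q7   q8 
 * q8     q9  q10 
 * q9    q11  q12 
 * q10   q13  q14 
   q11    q7   q8 
   q12    q9  q10 
   q13   q11  q12 
   q14   q13  q14 
(> = start, * = accepting)

start=q0 accept=q7,q8,q9,q10 q0-a->q1 q0-b->q2 q1-a->q3 q1-b->q4 q2-a->q5 q2-b->q6 q3-a->q7 q3-b->q8 q4-a->q9 q4-b->q10 q5-a->q11 q5-b->q12 q6-a->q13 q6-b->q14 q7-a->q7 q7-b->q8 q8-a->q9 q8-b->q10 q9-a->q11 q9-b->q12 q10-a->q13 q10-b->q14 q11-a->q7 q11-b->q8 q12-a->q9 q12-b->q10 q13-a->q11 q13-b->q12 q14-a->q13 q14-b->q14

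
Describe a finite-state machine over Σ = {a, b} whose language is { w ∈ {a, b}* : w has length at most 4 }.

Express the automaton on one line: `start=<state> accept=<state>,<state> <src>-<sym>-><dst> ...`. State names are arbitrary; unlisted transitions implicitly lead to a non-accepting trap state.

Count input length up to 5: every symbol moves from s0 toward s5, which means 'more than 4' and absorbs. Accept from {s0, s1, s2, s3, s4}.
With 6 states:
        a   b  
>* s0   s1  s1 
 * s1   s2  s2 
 * s2   s3  s3 
 * s3   s4  s4 
 * s4   s5  s5 
   s5   s5  s5 
(> = start, * = accepting)

start=s0 accept=s0,s1,s2,s3,s4 s0-a->s1 s0-b->s1 s1-a->s2 s1-b->s2 s2-a->s3 s2-b->s3 s3-a->s4 s3-b->s4 s4-a->s5 s4-b->s5 s5-a->s5 s5-b->s5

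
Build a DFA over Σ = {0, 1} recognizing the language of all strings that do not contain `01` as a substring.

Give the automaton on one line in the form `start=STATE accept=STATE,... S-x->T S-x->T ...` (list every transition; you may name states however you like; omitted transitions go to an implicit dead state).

start=S0 accept=S0,S1 S0-0->S1 S0-1->S0 S1-0->S1 S1-1->S2 S2-0->S2 S2-1->S2

Track partial matches of the forbidden pattern `01`. State S2 is a dead state reached once `01` has occurred; every other state accepts. S0 means no part of `01` is currently matched.
3 states suffice.
        0   1  
>* S0   S1  S0 
 * S1   S1  S2 
   S2   S2  S2 
(> = start, * = accepting)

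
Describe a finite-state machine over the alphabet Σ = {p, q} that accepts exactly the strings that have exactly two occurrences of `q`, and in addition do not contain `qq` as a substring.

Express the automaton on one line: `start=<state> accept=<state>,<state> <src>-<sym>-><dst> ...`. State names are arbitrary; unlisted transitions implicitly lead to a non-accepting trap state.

start=s0 accept=s4,s6 s0-p->s0 s0-q->s1 s1-p->s2 s1-q->s3 s2-p->s2 s2-q->s4 s3-p->s3 s3-q->s5 s4-p->s6 s4-q->s5 s5-p->s5 s5-q->s5 s6-p->s6 s6-q->s7 s7-p->s8 s7-q->s5 s8-p->s8 s8-q->s7

Build one automaton per condition and run them in lockstep. One (4 states) tracks the count of `q`s, saturating at 3; the other (3 states) tracks partial matches of the forbidden pattern `qq`. Each combined state is a pair, one component from each; accept when both components accept.
9 states suffice.
        p   q  
>  s0   s0  s1 
   s1   s2  s3 
   s2   s2  s4 
   s3   s3  s5 
 * s4   s6  s5 
   s5   s5  s5 
 * s6   s6  s7 
   s7   s8  s5 
   s8   s8  s7 
(> = start, * = accepting)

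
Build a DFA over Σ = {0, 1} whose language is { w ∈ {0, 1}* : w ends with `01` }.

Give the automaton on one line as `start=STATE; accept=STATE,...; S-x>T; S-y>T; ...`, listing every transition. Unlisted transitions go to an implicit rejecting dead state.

Let each state record the length of the longest suffix of the input read so far that is also a prefix of `01`. s1 means the last symbol is `0`; s2 means the last 2 symbols are `01`. Accept only at s2, where the string currently ends in `01`.
        0   1  
>  s0   s1  s0 
   s1   s1  s2 
 * s2   s1  s0 
(> = start, * = accepting)

start=s0; accept=s2; s0-0>s1; s0-1>s0; s1-0>s1; s1-1>s2; s2-0>s1; s2-1>s0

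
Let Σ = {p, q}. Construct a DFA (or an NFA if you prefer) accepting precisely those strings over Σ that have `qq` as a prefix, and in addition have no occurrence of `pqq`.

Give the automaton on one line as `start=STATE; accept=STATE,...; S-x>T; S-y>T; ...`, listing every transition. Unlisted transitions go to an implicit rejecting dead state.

Handle the two conditions separately and then intersect. One (4 states) tracks whether the input so far still matches the prefix `qq`; the other (4 states) tracks partial matches of the forbidden pattern `pqq`. Each combined state is a pair, one component from each; accept when both components accept. Minimizing collapses redundant product states.
With 6 states:
        p   q  
>  s0   s1  s2 
   s1   s1  s1 
   s2   s1  s3 
 * s3   s4  s3 
 * s4   s4  s5 
 * s5   s4  s1 
(> = start, * = accepting)

start=s0; accept=s3,s4,s5; s0-p>s1; s0-q>s2; s1-p>s1; s1-q>s1; s2-p>s1; s2-q>s3; s3-p>s4; s3-q>s3; s4-p>s4; s4-q>s5; s5-p>s4; s5-q>s1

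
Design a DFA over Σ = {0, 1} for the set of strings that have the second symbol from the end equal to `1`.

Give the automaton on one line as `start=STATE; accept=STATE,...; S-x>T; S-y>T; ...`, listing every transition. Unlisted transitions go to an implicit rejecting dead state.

start=q0; accept=q5,q6; q0-0>q1; q0-1>q2; q1-0>q3; q1-1>q4; q2-0>q5; q2-1>q6; q3-0>q3; q3-1>q4; q4-0>q5; q4-1>q6; q5-0>q3; q5-1>q4; q6-0>q5; q6-1>q6

A DFA must remember the last 2 symbols (since which symbol is second-to-last isn't known until the input ends). Use one state per possible window of the last ≤2 symbols; accept from those whose window starts with `1`.
A 7-state machine:
        0   1  
>  q0   q1  q2 
   q1   q3  q4 
   q2   q5  q6 
   q3   q3  q4 
   q4   q5  q6 
 * q5   q3  q4 
 * q6   q5  q6 
(> = start, * = accepting)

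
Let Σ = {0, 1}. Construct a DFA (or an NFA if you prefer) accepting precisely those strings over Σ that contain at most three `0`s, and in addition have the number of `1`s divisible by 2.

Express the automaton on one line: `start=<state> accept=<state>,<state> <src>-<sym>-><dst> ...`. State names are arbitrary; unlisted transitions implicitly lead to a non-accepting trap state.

start=s0 accept=s0,s1,s3,s5 s0-0->s1 s0-1->s2 s1-0->s3 s1-1->s4 s2-0->s4 s2-1->s0 s3-0->s5 s3-1->s6 s4-0->s6 s4-1->s1 s5-0->s7 s5-1->s8 s6-0->s8 s6-1->s3 s7-0->s7 s7-1->s7 s8-0->s7 s8-1->s5

Run two small machines in parallel and take their product. The first has 5 states tracking the count of `0`s, saturating at 4; the second has 2 states tracking the count of `1`s modulo 2. A product state is a pair (one from each), accepting exactly when both do. Minimizing collapses redundant product states.
With 9 states:
        0   1  
>* s0   s1  s2 
 * s1   s3  s4 
   s2   s4  s0 
 * s3   s5  s6 
   s4   s6  s1 
 * s5   s7  s8 
   s6   s8  s3 
   s7   s7  s7 
   s8   s7  s5 
(> = start, * = accepting)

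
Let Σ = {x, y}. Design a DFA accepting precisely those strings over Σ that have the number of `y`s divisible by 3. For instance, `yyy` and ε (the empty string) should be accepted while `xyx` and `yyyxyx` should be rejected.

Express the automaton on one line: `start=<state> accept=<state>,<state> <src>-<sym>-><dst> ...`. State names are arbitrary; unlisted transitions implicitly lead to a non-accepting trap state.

The only thing that matters is how many `y`s have appeared, reduced mod 3. Use one state per residue: S0 for 0, …, S2 for 2. Reading `y` moves to the next residue; anything else stays put. S0 is accepting.
With 3 states:
        x   y  
>* S0   S0  S1 
   S1   S1  S2 
   S2   S2  S0 
(> = start, * = accepting)

start=S0 accept=S0 S0-x->S0 S0-y->S1 S1-x->S1 S1-y->S2 S2-x->S2 S2-y->S0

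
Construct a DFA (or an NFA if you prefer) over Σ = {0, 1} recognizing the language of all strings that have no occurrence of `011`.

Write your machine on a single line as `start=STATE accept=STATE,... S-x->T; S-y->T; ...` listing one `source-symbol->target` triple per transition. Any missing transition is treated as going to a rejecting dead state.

start=S0; accept=S0,S1,S2; S0-0->S1; S0-1->S0; S1-0->S1; S1-1->S2; S2-0->S1; S2-1->S3; S3-0->S3; S3-1->S3

This is the complement of 'contains `011`'. Use the same substring-matching states — S0 through S3 holding how much of `011` has just been matched — but flip the accepting set: everything except the trap S3 accepts.
        0   1  
>* S0   S1  S0 
 * S1   S1  S2 
 * S2   S1  S3 
   S3   S3  S3 
(> = start, * = accepting)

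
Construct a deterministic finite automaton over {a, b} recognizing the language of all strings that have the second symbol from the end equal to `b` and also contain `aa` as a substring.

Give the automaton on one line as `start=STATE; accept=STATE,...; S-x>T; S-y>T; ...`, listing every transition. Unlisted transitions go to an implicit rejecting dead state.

start=q0; accept=q8,q9; q0-a>q1; q0-b>q2; q1-a>q3; q1-b>q4; q2-a>q5; q2-b>q6; q3-a>q3; q3-b>q7; q4-a>q5; q4-b>q6; q5-a>q3; q5-b>q4; q6-a>q5; q6-b>q6; q7-a>q8; q7-b>q9; q8-a>q3; q8-b>q7; q9-a>q8; q9-b>q9

Run two small machines in parallel and take their product. One (7 states) tracks the last 2 symbols read; the other (3 states) tracks whether and how much of `aa` has been seen. Each combined state is a pair, one component from each; accept when both components accept.
With 10 states:
        a   b  
>  q0   q1  q2 
   q1   q3  q4 
   q2   q5  q6 
   q3   q3  q7 
   q4   q5  q6 
   q5   q3  q4 
   q6   q5  q6 
   q7   q8  q9 
 * q8   q3  q7 
 * q9   q8  q9 
(> = start, * = accepting)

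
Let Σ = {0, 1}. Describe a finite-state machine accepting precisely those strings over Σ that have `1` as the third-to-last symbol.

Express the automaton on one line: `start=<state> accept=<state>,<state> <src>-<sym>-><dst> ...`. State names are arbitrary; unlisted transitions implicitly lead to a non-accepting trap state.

start=A accept=L,M,N,O A-0->B A-1->C B-0->D B-1->E C-0->F C-1->G D-0->H D-1->I E-0->J E-1->K F-0->L F-1->M G-0->N G-1->O H-0->H H-1->I I-0->J I-1->K J-0->L J-1->M K-0->N K-1->O L-0->H L-1->I M-0->J M-1->K N-0->L N-1->M O-0->N O-1->O

A DFA must remember the last 3 symbols (since which symbol is third-to-last isn't known until the input ends). Use one state per possible window of the last ≤3 symbols; accept from those whose window starts with `1`.
A 15-state machine:
       0  1 
>  A   B  C 
   B   D  E 
   C   F  G 
   D   H  I 
   E   J  K 
   F   L  M 
   G   N  O 
   H   H  I 
   I   J  K 
   J   L  M 
   K   N  O 
 * L   H  I 
 * M   J  K 
 * N   L  M 
 * O   N  O 
(> = start, * = accepting)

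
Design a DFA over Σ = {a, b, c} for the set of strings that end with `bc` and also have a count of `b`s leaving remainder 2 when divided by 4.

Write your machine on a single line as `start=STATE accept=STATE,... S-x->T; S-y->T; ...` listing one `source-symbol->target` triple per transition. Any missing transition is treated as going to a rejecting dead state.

Build one automaton per condition and run them in lockstep. The first has 3 states tracking how much of the suffix `bc` has currently been matched; the second has 4 states tracking the count of `b`s modulo 4. A product state is a pair (one from each), accepting exactly when both do. Equivalent product states are then merged.
6 states suffice.
        a   b   c  
>  q0   q0  q1  q0 
   q1   q1  q2  q1 
   q2   q3  q4  q5 
   q3   q3  q4  q3 
   q4   q4  q0  q4 
 * q5   q3  q4  q3 
(> = start, * = accepting)

start=q0; accept=q5; q0-a->q0; q0-b->q1; q0-c->q0; q1-a->q1; q1-b->q2; q1-c->q1; q2-a->q3; q2-b->q4; q2-c->q5; q3-a->q3; q3-b->q4; q3-c->q3; q4-a->q4; q4-b->q0; q4-c->q4; q5-a->q3; q5-b->q4; q5-c->q3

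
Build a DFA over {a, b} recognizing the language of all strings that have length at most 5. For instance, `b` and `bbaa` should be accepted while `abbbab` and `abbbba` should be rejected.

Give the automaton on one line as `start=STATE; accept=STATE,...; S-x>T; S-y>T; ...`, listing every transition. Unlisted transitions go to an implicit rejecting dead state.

We only need to distinguish lengths 0, 1, …, 5, and '>5'. Chain q0 → q1 → q2 → q3 → q4 → q5 → q6 on every symbol, with q6 looping. Accepting states: {q0, q1, q2, q3, q4, q5}.
A 7-state machine:
        a   b  
>* q0   q1  q1 
 * q1   q2  q2 
 * q2   q3  q3 
 * q3   q4  q4 
 * q4   q5  q5 
 * q5   q6  q6 
   q6   q6  q6 
(> = start, * = accepting)

start=q0; accept=q0,q1,q2,q3,q4,q5; q0-a>q1; q0-b>q1; q1-a>q2; q1-b>q2; q2-a>q3; q2-b>q3; q3-a>q4; q3-b>q4; q4-a>q5; q4-b>q5; q5-a>q6; q5-b>q6; q6-a>q6; q6-b>q6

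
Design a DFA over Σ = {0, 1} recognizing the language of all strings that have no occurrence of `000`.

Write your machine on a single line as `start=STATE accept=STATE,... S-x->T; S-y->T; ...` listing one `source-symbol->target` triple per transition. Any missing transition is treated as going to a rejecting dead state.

start=S0; accept=S0,S1,S2; S0-0->S1; S0-1->S0; S1-0->S2; S1-1->S0; S2-0->S3; S2-1->S0; S3-0->S3; S3-1->S3

Track partial matches of the forbidden pattern `000`. State S3 is a dead state reached once `000` has occurred; every other state accepts. S0 means no part of `000` is currently matched.
A 4-state machine:
        0   1  
>* S0   S1  S0 
 * S1   S2  S0 
 * S2   S3  S0 
   S3   S3  S3 
(> = start, * = accepting)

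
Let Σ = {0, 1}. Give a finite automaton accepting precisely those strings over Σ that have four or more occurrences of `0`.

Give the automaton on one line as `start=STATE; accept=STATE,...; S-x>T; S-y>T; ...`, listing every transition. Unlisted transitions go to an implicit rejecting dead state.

Only the number of `0`s matters, and only up to 5. Make a chain A → B → C → D → E → F advanced by each `0` (with F absorbing); every other symbol self-loops. The accepting set is {E, F}.
       0  1 
>  A   B  A 
   B   C  B 
   C   D  C 
   D   E  D 
 * E   F  E 
 * F   F  F 
(> = start, * = accepting)

start=A; accept=E,F; A-0>B; A-1>A; B-0>C; B-1>B; C-0>D; C-1>C; D-0>E; D-1>D; E-0>F; E-1>E; F-0>F; F-1>F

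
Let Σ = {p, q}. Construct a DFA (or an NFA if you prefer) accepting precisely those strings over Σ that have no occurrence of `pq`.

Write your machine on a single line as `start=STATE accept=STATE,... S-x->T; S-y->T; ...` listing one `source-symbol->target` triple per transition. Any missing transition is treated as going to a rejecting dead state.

This is the complement of 'contains `pq`'. Use the same substring-matching states — s0 through s2 holding how much of `pq` has just been matched — but flip the accepting set: everything except the trap s2 accepts.
3 states suffice.
        p   q  
>* s0   s1  s0 
 * s1   s1  s2 
   s2   s2  s2 
(> = start, * = accepting)

start=s0; accept=s0,s1; s0-p->s1; s0-q->s0; s1-p->s1; s1-q->s2; s2-p->s2; s2-q->s2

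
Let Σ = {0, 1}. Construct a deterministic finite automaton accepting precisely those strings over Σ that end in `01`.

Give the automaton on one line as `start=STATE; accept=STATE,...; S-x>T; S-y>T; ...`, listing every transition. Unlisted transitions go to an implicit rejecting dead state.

start=q0; accept=q2; q0-0>q1; q0-1>q0; q1-0>q1; q1-1>q2; q2-0>q1; q2-1>q0

Let each state record the length of the longest suffix of the input read so far that is also a prefix of `01`. q1 means the last symbol is `0`; q2 means the last 2 symbols are `01`. Accept only at q2, where the string currently ends in `01`.
        0   1  
>  q0   q1  q0 
   q1   q1  q2 
 * q2   q1  q0 
(> = start, * = accepting)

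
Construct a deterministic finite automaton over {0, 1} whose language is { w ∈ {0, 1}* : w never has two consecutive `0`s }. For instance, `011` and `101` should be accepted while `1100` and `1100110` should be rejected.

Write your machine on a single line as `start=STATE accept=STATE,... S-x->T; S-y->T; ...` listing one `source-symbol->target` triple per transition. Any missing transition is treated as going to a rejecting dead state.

start=S0; accept=S0,S1; S0-0->S1; S0-1->S0; S1-0->S2; S1-1->S0; S2-0->S2; S2-1->S2

This is the complement of 'contains `00`'. Use the same substring-matching states — S0 through S2 holding how much of `00` has just been matched — but flip the accepting set: everything except the trap S2 accepts.
        0   1  
>* S0   S1  S0 
 * S1   S2  S0 
   S2   S2  S2 
(> = start, * = accepting)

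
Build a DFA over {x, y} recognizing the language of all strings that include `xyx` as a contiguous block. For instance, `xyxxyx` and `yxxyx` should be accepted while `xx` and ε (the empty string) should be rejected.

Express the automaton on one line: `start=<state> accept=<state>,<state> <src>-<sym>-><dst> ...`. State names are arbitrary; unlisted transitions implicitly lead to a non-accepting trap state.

start=s0 accept=s3 s0-x->s1 s0-y->s0 s1-x->s1 s1-y->s2 s2-x->s3 s2-y->s0 s3-x->s3 s3-y->s3

States s0..s2 record the length of the longest prefix of `xyx` that matches the current input suffix. Reaching s3 means `xyx` has been seen, and we stay there forever. Accept from s3.
With 4 states:
        x   y  
>  s0   s1  s0 
   s1   s1  s2 
   s2   s3  s0 
 * s3   s3  s3 
(> = start, * = accepting)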